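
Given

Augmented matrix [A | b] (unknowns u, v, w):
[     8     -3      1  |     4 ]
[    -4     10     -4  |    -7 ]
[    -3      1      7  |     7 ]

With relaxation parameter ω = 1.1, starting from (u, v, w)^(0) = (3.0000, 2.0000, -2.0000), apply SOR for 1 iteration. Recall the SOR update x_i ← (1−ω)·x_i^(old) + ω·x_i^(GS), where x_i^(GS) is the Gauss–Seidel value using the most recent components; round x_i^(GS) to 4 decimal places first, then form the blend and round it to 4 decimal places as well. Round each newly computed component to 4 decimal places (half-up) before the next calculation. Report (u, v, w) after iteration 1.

(1.3500, -1.2560, 2.1338)

Iteration 1:
  u: GS value = (4 - (-3)·2.0000 - (1)·-2.0000) / (8) = 1.5000;  u ← (1−ω)·3.0000 + ω·1.5000 = 1.3500
  v: GS value = (-7 - (-4)·1.3500 - (-4)·-2.0000) / (10) = -0.9600;  v ← (1−ω)·2.0000 + ω·-0.9600 = -1.2560
  w: GS value = (7 - (-3)·1.3500 - (1)·-1.2560) / (7) = 1.7580;  w ← (1−ω)·-2.0000 + ω·1.7580 = 2.1338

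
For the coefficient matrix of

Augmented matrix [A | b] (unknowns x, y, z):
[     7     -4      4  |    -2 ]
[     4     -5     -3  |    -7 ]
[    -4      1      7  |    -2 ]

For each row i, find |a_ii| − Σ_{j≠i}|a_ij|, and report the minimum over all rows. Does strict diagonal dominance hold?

-2

row 1: |7| − (4+4) = -1
row 2: |-5| − (4+3) = -2
row 3: |7| − (4+1) = 2
minimum over rows = -2 → not strictly diagonally dominant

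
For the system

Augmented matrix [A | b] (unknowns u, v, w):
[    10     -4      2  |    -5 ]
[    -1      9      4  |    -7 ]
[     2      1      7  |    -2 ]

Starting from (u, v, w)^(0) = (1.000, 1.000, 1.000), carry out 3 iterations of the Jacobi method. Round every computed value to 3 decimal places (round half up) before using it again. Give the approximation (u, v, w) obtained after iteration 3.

(-0.689, -0.849, 0.014)

Iteration 1:
  u = (-5 - (-4)·1.000 - (2)·1.000) / (10) = -0.300
  v = (-7 - (-1)·1.000 - (4)·1.000) / (9) = -1.111
  w = (-2 - (2)·1.000 - (1)·1.000) / (7) = -0.714
Iteration 2:
  u = (-5 - (-4)·-1.111 - (2)·-0.714) / (10) = -0.802
  v = (-7 - (-1)·-0.300 - (4)·-0.714) / (9) = -0.494
  w = (-2 - (2)·-0.300 - (1)·-1.111) / (7) = -0.041
Iteration 3:
  u = (-5 - (-4)·-0.494 - (2)·-0.041) / (10) = -0.689
  v = (-7 - (-1)·-0.802 - (4)·-0.041) / (9) = -0.849
  w = (-2 - (2)·-0.802 - (1)·-0.494) / (7) = 0.014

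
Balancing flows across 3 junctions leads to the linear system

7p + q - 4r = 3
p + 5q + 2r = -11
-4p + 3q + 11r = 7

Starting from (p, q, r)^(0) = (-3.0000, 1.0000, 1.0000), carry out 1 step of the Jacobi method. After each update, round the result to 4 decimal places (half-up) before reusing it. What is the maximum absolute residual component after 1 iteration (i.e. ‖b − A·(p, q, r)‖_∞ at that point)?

24.4287

Iteration 1:
  p = (3 - (1)·1.0000 - (-4)·1.0000) / (7) = 0.8571
  q = (-11 - (1)·-3.0000 - (2)·1.0000) / (5) = -2.0000
  r = (7 - (-4)·-3.0000 - (3)·1.0000) / (11) = -0.7273
Residual b − A·x = (-3.9089, -0.4025, 24.4287); ∞-norm = 24.4287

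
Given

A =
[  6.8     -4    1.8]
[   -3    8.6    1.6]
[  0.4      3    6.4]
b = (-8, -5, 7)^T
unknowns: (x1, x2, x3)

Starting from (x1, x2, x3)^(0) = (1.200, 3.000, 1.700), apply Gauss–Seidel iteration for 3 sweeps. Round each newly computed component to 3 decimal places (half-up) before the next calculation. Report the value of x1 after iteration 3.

Iteration 1:
  x1 = (-8 - (-4)·3.000 - (1.8)·1.700) / (6.8) = 0.138
  x2 = (-5 - (-3)·0.138 - (1.6)·1.700) / (8.6) = -0.850
  x3 = (7 - (0.4)·0.138 - (3)·-0.850) / (6.4) = 1.484
Iteration 2:
  x1 = (-8 - (-4)·-0.850 - (1.8)·1.484) / (6.8) = -2.069
  x2 = (-5 - (-3)·-2.069 - (1.6)·1.484) / (8.6) = -1.579
  x3 = (7 - (0.4)·-2.069 - (3)·-1.579) / (6.4) = 1.963
Iteration 3:
  x1 = (-8 - (-4)·-1.579 - (1.8)·1.963) / (6.8) = -2.625
  x2 = (-5 - (-3)·-2.625 - (1.6)·1.963) / (8.6) = -1.862
  x3 = (7 - (0.4)·-2.625 - (3)·-1.862) / (6.4) = 2.131

-2.625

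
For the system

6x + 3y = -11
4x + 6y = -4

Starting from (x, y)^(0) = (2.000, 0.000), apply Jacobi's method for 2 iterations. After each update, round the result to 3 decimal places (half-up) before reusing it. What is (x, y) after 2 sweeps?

Iteration 1:
  x = (-11 - (3)·0.000) / (6) = -1.833
  y = (-4 - (4)·2.000) / (6) = -2.000
Iteration 2:
  x = (-11 - (3)·-2.000) / (6) = -0.833
  y = (-4 - (4)·-1.833) / (6) = 0.555

(-0.833, 0.555)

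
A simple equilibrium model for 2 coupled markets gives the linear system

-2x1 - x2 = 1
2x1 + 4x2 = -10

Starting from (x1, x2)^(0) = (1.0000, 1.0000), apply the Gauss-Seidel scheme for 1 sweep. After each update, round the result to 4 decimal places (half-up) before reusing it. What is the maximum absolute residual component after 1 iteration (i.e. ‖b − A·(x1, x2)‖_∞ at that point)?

Iteration 1:
  x1 = (1 - (-1)·1.0000) / (-2) = -1.0000
  x2 = (-10 - (2)·-1.0000) / (4) = -2.0000
Residual b − A·x = (-3.0000, 0.0000); ∞-norm = 3.0000

3.0000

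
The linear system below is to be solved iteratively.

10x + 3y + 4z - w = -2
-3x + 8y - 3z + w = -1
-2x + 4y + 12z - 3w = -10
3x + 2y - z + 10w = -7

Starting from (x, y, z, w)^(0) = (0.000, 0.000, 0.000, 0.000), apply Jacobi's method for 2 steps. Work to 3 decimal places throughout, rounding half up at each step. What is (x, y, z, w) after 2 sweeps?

Iteration 1:
  x = (-2 - (3)·0.000 - (4)·0.000 - (-1)·0.000) / (10) = -0.200
  y = (-1 - (-3)·0.000 - (-3)·0.000 - (1)·0.000) / (8) = -0.125
  z = (-10 - (-2)·0.000 - (4)·0.000 - (-3)·0.000) / (12) = -0.833
  w = (-7 - (3)·0.000 - (2)·0.000 - (-1)·0.000) / (10) = -0.700
Iteration 2:
  x = (-2 - (3)·-0.125 - (4)·-0.833 - (-1)·-0.700) / (10) = 0.101
  y = (-1 - (-3)·-0.200 - (-3)·-0.833 - (1)·-0.700) / (8) = -0.425
  z = (-10 - (-2)·-0.200 - (4)·-0.125 - (-3)·-0.700) / (12) = -1.000
  w = (-7 - (3)·-0.200 - (2)·-0.125 - (-1)·-0.833) / (10) = -0.698

(0.101, -0.425, -1.000, -0.698)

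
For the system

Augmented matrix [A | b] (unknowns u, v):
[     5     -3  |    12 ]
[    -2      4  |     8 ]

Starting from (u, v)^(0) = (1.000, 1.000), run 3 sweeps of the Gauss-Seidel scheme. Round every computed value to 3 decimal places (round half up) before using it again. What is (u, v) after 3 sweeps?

Iteration 1:
  u = (12 - (-3)·1.000) / (5) = 3.000
  v = (8 - (-2)·3.000) / (4) = 3.500
Iteration 2:
  u = (12 - (-3)·3.500) / (5) = 4.500
  v = (8 - (-2)·4.500) / (4) = 4.250
Iteration 3:
  u = (12 - (-3)·4.250) / (5) = 4.950
  v = (8 - (-2)·4.950) / (4) = 4.475

(4.950, 4.475)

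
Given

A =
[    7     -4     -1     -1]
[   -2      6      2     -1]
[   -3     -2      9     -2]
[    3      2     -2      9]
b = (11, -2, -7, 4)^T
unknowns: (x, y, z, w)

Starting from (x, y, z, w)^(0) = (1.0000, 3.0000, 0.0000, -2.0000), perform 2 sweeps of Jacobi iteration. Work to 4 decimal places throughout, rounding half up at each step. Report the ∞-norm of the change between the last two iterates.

Iteration 1:
  x = (11 - (-4)·3.0000 - (-1)·0.0000 - (-1)·-2.0000) / (7) = 3.0000
  y = (-2 - (-2)·1.0000 - (2)·0.0000 - (-1)·-2.0000) / (6) = -0.3333
  z = (-7 - (-3)·1.0000 - (-2)·3.0000 - (-2)·-2.0000) / (9) = -0.2222
  w = (4 - (3)·1.0000 - (2)·3.0000 - (-2)·0.0000) / (9) = -0.5556
Iteration 2:
  x = (11 - (-4)·-0.3333 - (-1)·-0.2222 - (-1)·-0.5556) / (7) = 1.2699
  y = (-2 - (-2)·3.0000 - (2)·-0.2222 - (-1)·-0.5556) / (6) = 0.6481
  z = (-7 - (-3)·3.0000 - (-2)·-0.3333 - (-2)·-0.5556) / (9) = 0.0247
  w = (4 - (3)·3.0000 - (2)·-0.3333 - (-2)·-0.2222) / (9) = -0.5309
Change: (-1.7301, 0.9814, 0.2469, 0.0247) → max |·| = 1.7301

1.7301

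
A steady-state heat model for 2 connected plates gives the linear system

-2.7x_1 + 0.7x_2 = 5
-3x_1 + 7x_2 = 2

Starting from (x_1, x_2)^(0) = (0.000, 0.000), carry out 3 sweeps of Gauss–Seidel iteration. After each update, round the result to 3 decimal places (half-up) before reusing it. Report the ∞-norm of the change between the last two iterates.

0.014

Iteration 1:
  x_1 = (5 - (0.7)·0.000) / (-2.7) = -1.852
  x_2 = (2 - (-3)·-1.852) / (7) = -0.508
Iteration 2:
  x_1 = (5 - (0.7)·-0.508) / (-2.7) = -1.984
  x_2 = (2 - (-3)·-1.984) / (7) = -0.565
Iteration 3:
  x_1 = (5 - (0.7)·-0.565) / (-2.7) = -1.998
  x_2 = (2 - (-3)·-1.998) / (7) = -0.571
Change: (-0.014, -0.006) → max |·| = 0.014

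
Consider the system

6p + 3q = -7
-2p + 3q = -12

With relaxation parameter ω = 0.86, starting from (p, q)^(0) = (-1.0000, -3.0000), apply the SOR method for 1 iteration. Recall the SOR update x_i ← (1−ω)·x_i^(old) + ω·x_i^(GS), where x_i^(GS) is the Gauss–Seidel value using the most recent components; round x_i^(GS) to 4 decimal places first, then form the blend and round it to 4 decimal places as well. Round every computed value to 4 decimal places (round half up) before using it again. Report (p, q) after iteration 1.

Iteration 1:
  p: GS value = (-7 - (3)·-3.0000) / (6) = 0.3333;  p ← (1−ω)·-1.0000 + ω·0.3333 = 0.1466
  q: GS value = (-12 - (-2)·0.1466) / (3) = -3.9023;  q ← (1−ω)·-3.0000 + ω·-3.9023 = -3.7760

(0.1466, -3.7760)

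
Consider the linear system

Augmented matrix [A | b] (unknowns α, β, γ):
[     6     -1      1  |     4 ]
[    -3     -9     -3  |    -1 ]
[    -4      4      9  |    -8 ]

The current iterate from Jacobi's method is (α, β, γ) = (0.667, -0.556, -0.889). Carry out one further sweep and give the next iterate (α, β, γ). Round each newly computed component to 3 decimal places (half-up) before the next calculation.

(0.722, 0.185, -0.345)

One sweep:
  α = (4 - (-1)·-0.556 - (1)·-0.889) / (6) = 0.722
  β = (-1 - (-3)·0.667 - (-3)·-0.889) / (-9) = 0.185
  γ = (-8 - (-4)·0.667 - (4)·-0.556) / (9) = -0.345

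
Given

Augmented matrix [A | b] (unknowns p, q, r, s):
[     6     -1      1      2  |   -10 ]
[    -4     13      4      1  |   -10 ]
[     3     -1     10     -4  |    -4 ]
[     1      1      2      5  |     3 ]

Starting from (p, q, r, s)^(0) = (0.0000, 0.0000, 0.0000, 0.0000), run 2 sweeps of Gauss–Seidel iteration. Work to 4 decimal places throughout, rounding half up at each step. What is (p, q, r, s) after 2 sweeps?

(-2.2760, -1.5532, 0.6079, 1.1227)

Iteration 1:
  p = (-10 - (-1)·0.0000 - (1)·0.0000 - (2)·0.0000) / (6) = -1.6667
  q = (-10 - (-4)·-1.6667 - (4)·0.0000 - (1)·0.0000) / (13) = -1.2821
  r = (-4 - (3)·-1.6667 - (-1)·-1.2821 - (-4)·0.0000) / (10) = -0.0282
  s = (3 - (1)·-1.6667 - (1)·-1.2821 - (2)·-0.0282) / (5) = 1.2010
Iteration 2:
  p = (-10 - (-1)·-1.2821 - (1)·-0.0282 - (2)·1.2010) / (6) = -2.2760
  q = (-10 - (-4)·-2.2760 - (4)·-0.0282 - (1)·1.2010) / (13) = -1.5532
  r = (-4 - (3)·-2.2760 - (-1)·-1.5532 - (-4)·1.2010) / (10) = 0.6079
  s = (3 - (1)·-2.2760 - (1)·-1.5532 - (2)·0.6079) / (5) = 1.1227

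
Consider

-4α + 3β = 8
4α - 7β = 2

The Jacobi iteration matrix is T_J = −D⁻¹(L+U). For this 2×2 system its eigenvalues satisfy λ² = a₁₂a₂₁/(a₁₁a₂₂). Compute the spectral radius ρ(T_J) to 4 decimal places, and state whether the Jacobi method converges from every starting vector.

a₁₂a₂₁/(a₁₁a₂₂) = (3)·(4) / ((-4)·(-7)) = 0.428571
ρ = √|0.428571| = √0.428571 = 0.6547
ρ < 1, so Jacobi converges

0.6547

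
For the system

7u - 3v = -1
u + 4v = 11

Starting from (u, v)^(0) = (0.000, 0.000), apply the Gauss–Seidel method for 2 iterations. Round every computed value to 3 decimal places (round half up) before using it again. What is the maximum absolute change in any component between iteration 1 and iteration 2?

Iteration 1:
  u = (-1 - (-3)·0.000) / (7) = -0.143
  v = (11 - (1)·-0.143) / (4) = 2.786
Iteration 2:
  u = (-1 - (-3)·2.786) / (7) = 1.051
  v = (11 - (1)·1.051) / (4) = 2.487
Change: (1.194, -0.299) → max |·| = 1.194

1.194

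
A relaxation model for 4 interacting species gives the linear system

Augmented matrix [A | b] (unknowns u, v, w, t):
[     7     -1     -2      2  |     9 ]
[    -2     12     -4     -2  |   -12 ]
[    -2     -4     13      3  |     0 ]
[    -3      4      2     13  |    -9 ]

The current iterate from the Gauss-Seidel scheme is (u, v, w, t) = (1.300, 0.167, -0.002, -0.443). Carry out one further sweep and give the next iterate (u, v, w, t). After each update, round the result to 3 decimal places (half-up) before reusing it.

(1.436, -0.835, 0.066, -0.114)

One sweep:
  u = (9 - (-1)·0.167 - (-2)·-0.002 - (2)·-0.443) / (7) = 1.436
  v = (-12 - (-2)·1.436 - (-4)·-0.002 - (-2)·-0.443) / (12) = -0.835
  w = (0 - (-2)·1.436 - (-4)·-0.835 - (3)·-0.443) / (13) = 0.066
  t = (-9 - (-3)·1.436 - (4)·-0.835 - (2)·0.066) / (13) = -0.114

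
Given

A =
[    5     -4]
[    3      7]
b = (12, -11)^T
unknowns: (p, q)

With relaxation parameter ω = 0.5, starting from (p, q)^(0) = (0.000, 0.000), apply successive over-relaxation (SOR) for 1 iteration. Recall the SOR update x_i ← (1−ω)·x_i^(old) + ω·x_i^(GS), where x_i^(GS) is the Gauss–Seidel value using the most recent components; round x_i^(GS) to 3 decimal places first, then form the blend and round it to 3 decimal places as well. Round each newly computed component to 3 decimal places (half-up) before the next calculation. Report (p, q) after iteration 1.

(1.200, -1.043)

Iteration 1:
  p: GS value = (12 - (-4)·0.000) / (5) = 2.400;  p ← (1−ω)·0.000 + ω·2.400 = 1.200
  q: GS value = (-11 - (3)·1.200) / (7) = -2.086;  q ← (1−ω)·0.000 + ω·-2.086 = -1.043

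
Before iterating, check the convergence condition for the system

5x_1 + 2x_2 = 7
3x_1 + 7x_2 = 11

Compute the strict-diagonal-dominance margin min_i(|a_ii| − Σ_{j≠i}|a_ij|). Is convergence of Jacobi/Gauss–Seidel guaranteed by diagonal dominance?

3

row 1: |5| − (2) = 3
row 2: |7| − (3) = 4
minimum over rows = 3 → strictly diagonally dominant (convergence guaranteed)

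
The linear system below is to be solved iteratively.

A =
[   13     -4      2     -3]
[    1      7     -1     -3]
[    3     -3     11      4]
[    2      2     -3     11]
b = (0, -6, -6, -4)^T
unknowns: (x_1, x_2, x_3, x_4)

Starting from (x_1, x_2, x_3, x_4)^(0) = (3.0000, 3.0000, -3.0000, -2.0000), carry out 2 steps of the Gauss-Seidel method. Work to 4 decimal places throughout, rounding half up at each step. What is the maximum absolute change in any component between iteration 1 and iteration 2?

Iteration 1:
  x_1 = (0 - (-4)·3.0000 - (2)·-3.0000 - (-3)·-2.0000) / (13) = 0.9231
  x_2 = (-6 - (1)·0.9231 - (-1)·-3.0000 - (-3)·-2.0000) / (7) = -2.2747
  x_3 = (-6 - (3)·0.9231 - (-3)·-2.2747 - (4)·-2.0000) / (11) = -0.6903
  x_4 = (-4 - (2)·0.9231 - (2)·-2.2747 - (-3)·-0.6903) / (11) = -0.3062
Iteration 2:
  x_1 = (0 - (-4)·-2.2747 - (2)·-0.6903 - (-3)·-0.3062) / (13) = -0.6644
  x_2 = (-6 - (1)·-0.6644 - (-1)·-0.6903 - (-3)·-0.3062) / (7) = -0.9921
  x_3 = (-6 - (3)·-0.6644 - (-3)·-0.9921 - (4)·-0.3062) / (11) = -0.5235
  x_4 = (-4 - (2)·-0.6644 - (2)·-0.9921 - (-3)·-0.5235) / (11) = -0.2052
Change: (-1.5875, 1.2826, 0.1668, 0.1010) → max |·| = 1.5875

1.5875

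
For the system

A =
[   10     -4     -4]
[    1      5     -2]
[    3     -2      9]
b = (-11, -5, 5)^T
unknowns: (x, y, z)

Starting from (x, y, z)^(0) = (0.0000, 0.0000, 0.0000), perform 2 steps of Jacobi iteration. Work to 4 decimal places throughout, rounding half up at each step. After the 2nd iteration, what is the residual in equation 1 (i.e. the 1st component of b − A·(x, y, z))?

2.3468

Iteration 1:
  x = (-11 - (-4)·0.0000 - (-4)·0.0000) / (10) = -1.1000
  y = (-5 - (1)·0.0000 - (-2)·0.0000) / (5) = -1.0000
  z = (5 - (3)·0.0000 - (-2)·0.0000) / (9) = 0.5556
Iteration 2:
  x = (-11 - (-4)·-1.0000 - (-4)·0.5556) / (10) = -1.2778
  y = (-5 - (1)·-1.1000 - (-2)·0.5556) / (5) = -0.5578
  z = (5 - (3)·-1.1000 - (-2)·-1.0000) / (9) = 0.7000
Residual b − A·x = (2.3468, 0.4668, 1.4178)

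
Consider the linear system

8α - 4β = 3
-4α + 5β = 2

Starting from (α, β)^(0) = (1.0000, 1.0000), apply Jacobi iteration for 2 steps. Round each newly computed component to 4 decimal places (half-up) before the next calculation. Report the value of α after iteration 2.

Iteration 1:
  α = (3 - (-4)·1.0000) / (8) = 0.8750
  β = (2 - (-4)·1.0000) / (5) = 1.2000
Iteration 2:
  α = (3 - (-4)·1.2000) / (8) = 0.9750
  β = (2 - (-4)·0.8750) / (5) = 1.1000

0.9750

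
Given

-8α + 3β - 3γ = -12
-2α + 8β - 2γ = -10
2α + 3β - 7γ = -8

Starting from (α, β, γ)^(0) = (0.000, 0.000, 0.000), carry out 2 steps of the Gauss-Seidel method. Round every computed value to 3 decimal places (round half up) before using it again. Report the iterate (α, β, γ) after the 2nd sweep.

Iteration 1:
  α = (-12 - (3)·0.000 - (-3)·0.000) / (-8) = 1.500
  β = (-10 - (-2)·1.500 - (-2)·0.000) / (8) = -0.875
  γ = (-8 - (2)·1.500 - (3)·-0.875) / (-7) = 1.196
Iteration 2:
  α = (-12 - (3)·-0.875 - (-3)·1.196) / (-8) = 0.723
  β = (-10 - (-2)·0.723 - (-2)·1.196) / (8) = -0.770
  γ = (-8 - (2)·0.723 - (3)·-0.770) / (-7) = 1.019

(0.723, -0.770, 1.019)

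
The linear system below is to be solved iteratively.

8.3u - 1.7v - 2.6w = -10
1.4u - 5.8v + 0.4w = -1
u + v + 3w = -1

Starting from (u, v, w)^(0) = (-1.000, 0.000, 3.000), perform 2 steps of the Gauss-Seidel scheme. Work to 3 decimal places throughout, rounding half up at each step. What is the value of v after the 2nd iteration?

-0.153

Iteration 1:
  u = (-10 - (-1.7)·0.000 - (-2.6)·3.000) / (8.3) = -0.265
  v = (-1 - (1.4)·-0.265 - (0.4)·3.000) / (-5.8) = 0.315
  w = (-1 - (1)·-0.265 - (1)·0.315) / (3) = -0.350
Iteration 2:
  u = (-10 - (-1.7)·0.315 - (-2.6)·-0.350) / (8.3) = -1.250
  v = (-1 - (1.4)·-1.250 - (0.4)·-0.350) / (-5.8) = -0.153
  w = (-1 - (1)·-1.250 - (1)·-0.153) / (3) = 0.134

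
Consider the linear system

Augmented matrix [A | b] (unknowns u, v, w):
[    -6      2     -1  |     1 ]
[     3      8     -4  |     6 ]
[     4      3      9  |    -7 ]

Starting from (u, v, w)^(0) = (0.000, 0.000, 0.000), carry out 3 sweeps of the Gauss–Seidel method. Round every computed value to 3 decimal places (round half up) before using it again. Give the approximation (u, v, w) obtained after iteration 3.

Iteration 1:
  u = (1 - (2)·0.000 - (-1)·0.000) / (-6) = -0.167
  v = (6 - (3)·-0.167 - (-4)·0.000) / (8) = 0.813
  w = (-7 - (4)·-0.167 - (3)·0.813) / (9) = -0.975
Iteration 2:
  u = (1 - (2)·0.813 - (-1)·-0.975) / (-6) = 0.267
  v = (6 - (3)·0.267 - (-4)·-0.975) / (8) = 0.162
  w = (-7 - (4)·0.267 - (3)·0.162) / (9) = -0.950
Iteration 3:
  u = (1 - (2)·0.162 - (-1)·-0.950) / (-6) = 0.046
  v = (6 - (3)·0.046 - (-4)·-0.950) / (8) = 0.258
  w = (-7 - (4)·0.046 - (3)·0.258) / (9) = -0.884

(0.046, 0.258, -0.884)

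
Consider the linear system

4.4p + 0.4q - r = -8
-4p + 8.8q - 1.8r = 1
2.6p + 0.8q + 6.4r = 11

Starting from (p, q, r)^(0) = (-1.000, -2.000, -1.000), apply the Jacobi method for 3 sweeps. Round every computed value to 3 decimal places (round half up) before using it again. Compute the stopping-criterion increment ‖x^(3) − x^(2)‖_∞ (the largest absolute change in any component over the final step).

0.323

Iteration 1:
  p = (-8 - (0.4)·-2.000 - (-1)·-1.000) / (4.4) = -1.864
  q = (1 - (-4)·-1.000 - (-1.8)·-1.000) / (8.8) = -0.545
  r = (11 - (2.6)·-1.000 - (0.8)·-2.000) / (6.4) = 2.375
Iteration 2:
  p = (-8 - (0.4)·-0.545 - (-1)·2.375) / (4.4) = -1.229
  q = (1 - (-4)·-1.864 - (-1.8)·2.375) / (8.8) = -0.248
  r = (11 - (2.6)·-1.864 - (0.8)·-0.545) / (6.4) = 2.544
Iteration 3:
  p = (-8 - (0.4)·-0.248 - (-1)·2.544) / (4.4) = -1.217
  q = (1 - (-4)·-1.229 - (-1.8)·2.544) / (8.8) = 0.075
  r = (11 - (2.6)·-1.229 - (0.8)·-0.248) / (6.4) = 2.249
Change: (0.012, 0.323, -0.295) → max |·| = 0.323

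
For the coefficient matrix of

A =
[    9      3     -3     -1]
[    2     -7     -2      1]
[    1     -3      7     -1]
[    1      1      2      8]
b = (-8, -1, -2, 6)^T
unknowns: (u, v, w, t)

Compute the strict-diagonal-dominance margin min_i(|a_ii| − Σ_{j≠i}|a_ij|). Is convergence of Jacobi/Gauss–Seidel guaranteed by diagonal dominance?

2

row 1: |9| − (3+3+1) = 2
row 2: |-7| − (2+2+1) = 2
row 3: |7| − (1+3+1) = 2
row 4: |8| − (1+1+2) = 4
minimum over rows = 2 → strictly diagonally dominant (convergence guaranteed)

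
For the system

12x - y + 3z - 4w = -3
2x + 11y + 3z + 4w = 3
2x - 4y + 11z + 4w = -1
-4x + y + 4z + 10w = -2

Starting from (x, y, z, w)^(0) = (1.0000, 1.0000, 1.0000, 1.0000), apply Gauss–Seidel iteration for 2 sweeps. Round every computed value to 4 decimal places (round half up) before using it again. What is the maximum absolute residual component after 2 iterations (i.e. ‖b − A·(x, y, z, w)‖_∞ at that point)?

Iteration 1:
  x = (-3 - (-1)·1.0000 - (3)·1.0000 - (-4)·1.0000) / (12) = -0.0833
  y = (3 - (2)·-0.0833 - (3)·1.0000 - (4)·1.0000) / (11) = -0.3485
  z = (-1 - (2)·-0.0833 - (-4)·-0.3485 - (4)·1.0000) / (11) = -0.5661
  w = (-2 - (-4)·-0.0833 - (1)·-0.3485 - (4)·-0.5661) / (10) = 0.0280
Iteration 2:
  x = (-3 - (-1)·-0.3485 - (3)·-0.5661 - (-4)·0.0280) / (12) = -0.1282
  y = (3 - (2)·-0.1282 - (3)·-0.5661 - (4)·0.0280) / (11) = 0.4402
  z = (-1 - (2)·-0.1282 - (-4)·0.4402 - (4)·0.0280) / (11) = 0.0823
  w = (-2 - (-4)·-0.1282 - (1)·0.4402 - (4)·0.0823) / (10) = -0.3282
Residual b − A·x = (-2.5811, -0.5199, 1.4247, -0.0002); ∞-norm = 2.5811

2.5811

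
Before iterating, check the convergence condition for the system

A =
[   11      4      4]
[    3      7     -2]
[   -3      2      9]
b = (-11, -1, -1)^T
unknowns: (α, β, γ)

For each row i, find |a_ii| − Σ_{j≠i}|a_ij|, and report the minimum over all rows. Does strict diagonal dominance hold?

row 1: |11| − (4+4) = 3
row 2: |7| − (3+2) = 2
row 3: |9| − (3+2) = 4
minimum over rows = 2 → strictly diagonally dominant (convergence guaranteed)

2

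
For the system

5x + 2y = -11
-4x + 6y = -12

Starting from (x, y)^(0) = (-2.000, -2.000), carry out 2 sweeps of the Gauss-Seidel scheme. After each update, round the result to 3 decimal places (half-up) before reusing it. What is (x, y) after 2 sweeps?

(-1.027, -2.685)

Iteration 1:
  x = (-11 - (2)·-2.000) / (5) = -1.400
  y = (-12 - (-4)·-1.400) / (6) = -2.933
Iteration 2:
  x = (-11 - (2)·-2.933) / (5) = -1.027
  y = (-12 - (-4)·-1.027) / (6) = -2.685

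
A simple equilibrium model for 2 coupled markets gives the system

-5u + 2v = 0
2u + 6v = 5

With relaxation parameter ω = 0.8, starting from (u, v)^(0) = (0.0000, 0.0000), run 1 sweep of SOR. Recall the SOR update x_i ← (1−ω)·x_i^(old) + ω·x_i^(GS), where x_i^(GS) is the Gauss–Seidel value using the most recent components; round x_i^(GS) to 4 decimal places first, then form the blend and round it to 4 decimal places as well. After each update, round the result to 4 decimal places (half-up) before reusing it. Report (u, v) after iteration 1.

(0.0000, 0.6666)

Iteration 1:
  u: GS value = (0 - (2)·0.0000) / (-5) = 0.0000;  u ← (1−ω)·0.0000 + ω·0.0000 = 0.0000
  v: GS value = (5 - (2)·0.0000) / (6) = 0.8333;  v ← (1−ω)·0.0000 + ω·0.8333 = 0.6666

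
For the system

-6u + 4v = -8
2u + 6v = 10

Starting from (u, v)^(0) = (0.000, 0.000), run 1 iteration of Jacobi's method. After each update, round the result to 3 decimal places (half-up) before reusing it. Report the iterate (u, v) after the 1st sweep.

Iteration 1:
  u = (-8 - (4)·0.000) / (-6) = 1.333
  v = (10 - (2)·0.000) / (6) = 1.667

(1.333, 1.667)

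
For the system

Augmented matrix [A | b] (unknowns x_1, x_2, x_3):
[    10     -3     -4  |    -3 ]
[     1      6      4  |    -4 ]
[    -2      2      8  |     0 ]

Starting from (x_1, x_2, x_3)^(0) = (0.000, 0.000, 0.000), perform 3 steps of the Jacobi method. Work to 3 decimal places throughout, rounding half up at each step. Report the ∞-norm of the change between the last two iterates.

0.063

Iteration 1:
  x_1 = (-3 - (-3)·0.000 - (-4)·0.000) / (10) = -0.300
  x_2 = (-4 - (1)·0.000 - (4)·0.000) / (6) = -0.667
  x_3 = (0 - (-2)·0.000 - (2)·0.000) / (8) = 0.000
Iteration 2:
  x_1 = (-3 - (-3)·-0.667 - (-4)·0.000) / (10) = -0.500
  x_2 = (-4 - (1)·-0.300 - (4)·0.000) / (6) = -0.617
  x_3 = (0 - (-2)·-0.300 - (2)·-0.667) / (8) = 0.092
Iteration 3:
  x_1 = (-3 - (-3)·-0.617 - (-4)·0.092) / (10) = -0.448
  x_2 = (-4 - (1)·-0.500 - (4)·0.092) / (6) = -0.645
  x_3 = (0 - (-2)·-0.500 - (2)·-0.617) / (8) = 0.029
Change: (0.052, -0.028, -0.063) → max |·| = 0.063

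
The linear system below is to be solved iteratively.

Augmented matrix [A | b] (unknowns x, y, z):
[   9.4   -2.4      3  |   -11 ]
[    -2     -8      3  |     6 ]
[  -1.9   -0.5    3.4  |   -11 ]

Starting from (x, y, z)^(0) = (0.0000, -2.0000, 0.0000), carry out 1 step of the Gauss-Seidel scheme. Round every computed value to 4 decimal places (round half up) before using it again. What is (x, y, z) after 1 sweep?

Iteration 1:
  x = (-11 - (-2.4)·-2.0000 - (3)·0.0000) / (9.4) = -1.6809
  y = (6 - (-2)·-1.6809 - (3)·0.0000) / (-8) = -0.3298
  z = (-11 - (-1.9)·-1.6809 - (-0.5)·-0.3298) / (3.4) = -4.2231

(-1.6809, -0.3298, -4.2231)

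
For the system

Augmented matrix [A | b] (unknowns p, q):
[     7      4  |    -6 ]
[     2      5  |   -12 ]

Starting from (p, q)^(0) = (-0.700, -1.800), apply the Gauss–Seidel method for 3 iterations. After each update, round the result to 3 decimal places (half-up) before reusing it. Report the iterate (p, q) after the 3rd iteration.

(0.641, -2.656)

Iteration 1:
  p = (-6 - (4)·-1.800) / (7) = 0.171
  q = (-12 - (2)·0.171) / (5) = -2.468
Iteration 2:
  p = (-6 - (4)·-2.468) / (7) = 0.553
  q = (-12 - (2)·0.553) / (5) = -2.621
Iteration 3:
  p = (-6 - (4)·-2.621) / (7) = 0.641
  q = (-12 - (2)·0.641) / (5) = -2.656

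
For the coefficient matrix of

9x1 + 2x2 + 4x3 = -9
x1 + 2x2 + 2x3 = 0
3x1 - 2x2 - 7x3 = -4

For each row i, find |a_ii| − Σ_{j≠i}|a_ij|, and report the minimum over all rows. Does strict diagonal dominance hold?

row 1: |9| − (2+4) = 3
row 2: |2| − (1+2) = -1
row 3: |-7| − (3+2) = 2
minimum over rows = -1 → not strictly diagonally dominant

-1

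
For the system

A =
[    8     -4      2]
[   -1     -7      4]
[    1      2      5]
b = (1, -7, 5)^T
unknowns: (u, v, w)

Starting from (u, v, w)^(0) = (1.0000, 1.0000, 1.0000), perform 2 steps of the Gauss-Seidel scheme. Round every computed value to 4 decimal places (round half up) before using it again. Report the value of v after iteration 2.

1.0667

Iteration 1:
  u = (1 - (-4)·1.0000 - (2)·1.0000) / (8) = 0.3750
  v = (-7 - (-1)·0.3750 - (4)·1.0000) / (-7) = 1.5179
  w = (5 - (1)·0.3750 - (2)·1.5179) / (5) = 0.3178
Iteration 2:
  u = (1 - (-4)·1.5179 - (2)·0.3178) / (8) = 0.8045
  v = (-7 - (-1)·0.8045 - (4)·0.3178) / (-7) = 1.0667
  w = (5 - (1)·0.8045 - (2)·1.0667) / (5) = 0.4124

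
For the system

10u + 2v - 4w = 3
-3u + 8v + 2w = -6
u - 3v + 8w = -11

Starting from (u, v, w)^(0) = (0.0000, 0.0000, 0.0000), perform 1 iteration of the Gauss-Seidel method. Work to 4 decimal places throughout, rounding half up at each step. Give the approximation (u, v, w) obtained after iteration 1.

(0.3000, -0.6375, -1.6516)

Iteration 1:
  u = (3 - (2)·0.0000 - (-4)·0.0000) / (10) = 0.3000
  v = (-6 - (-3)·0.3000 - (2)·0.0000) / (8) = -0.6375
  w = (-11 - (1)·0.3000 - (-3)·-0.6375) / (8) = -1.6516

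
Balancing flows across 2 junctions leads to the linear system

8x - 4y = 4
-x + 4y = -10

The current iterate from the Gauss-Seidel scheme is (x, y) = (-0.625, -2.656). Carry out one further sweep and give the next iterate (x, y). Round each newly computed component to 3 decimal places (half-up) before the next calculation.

(-0.828, -2.707)

One sweep:
  x = (4 - (-4)·-2.656) / (8) = -0.828
  y = (-10 - (-1)·-0.828) / (4) = -2.707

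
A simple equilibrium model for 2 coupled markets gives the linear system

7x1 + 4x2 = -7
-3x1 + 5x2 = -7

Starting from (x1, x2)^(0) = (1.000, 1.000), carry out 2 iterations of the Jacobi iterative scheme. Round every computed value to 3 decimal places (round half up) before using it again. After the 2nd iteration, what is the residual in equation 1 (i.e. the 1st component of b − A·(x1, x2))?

Iteration 1:
  x1 = (-7 - (4)·1.000) / (7) = -1.571
  x2 = (-7 - (-3)·1.000) / (5) = -0.800
Iteration 2:
  x1 = (-7 - (4)·-0.800) / (7) = -0.543
  x2 = (-7 - (-3)·-1.571) / (5) = -2.343
Residual b − A·x = (6.173, 3.086)

6.173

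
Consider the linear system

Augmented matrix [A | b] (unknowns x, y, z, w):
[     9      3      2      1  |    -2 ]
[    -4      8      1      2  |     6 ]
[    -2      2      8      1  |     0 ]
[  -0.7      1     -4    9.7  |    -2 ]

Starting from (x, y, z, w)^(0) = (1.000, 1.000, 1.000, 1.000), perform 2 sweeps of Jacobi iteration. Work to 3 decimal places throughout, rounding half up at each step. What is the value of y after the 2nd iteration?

0.277

Iteration 1:
  x = (-2 - (3)·1.000 - (2)·1.000 - (1)·1.000) / (9) = -0.889
  y = (6 - (-4)·1.000 - (1)·1.000 - (2)·1.000) / (8) = 0.875
  z = (0 - (-2)·1.000 - (2)·1.000 - (1)·1.000) / (8) = -0.125
  w = (-2 - (-0.7)·1.000 - (1)·1.000 - (-4)·1.000) / (9.7) = 0.175
Iteration 2:
  x = (-2 - (3)·0.875 - (2)·-0.125 - (1)·0.175) / (9) = -0.506
  y = (6 - (-4)·-0.889 - (1)·-0.125 - (2)·0.175) / (8) = 0.277
  z = (0 - (-2)·-0.889 - (2)·0.875 - (1)·0.175) / (8) = -0.463
  w = (-2 - (-0.7)·-0.889 - (1)·0.875 - (-4)·-0.125) / (9.7) = -0.412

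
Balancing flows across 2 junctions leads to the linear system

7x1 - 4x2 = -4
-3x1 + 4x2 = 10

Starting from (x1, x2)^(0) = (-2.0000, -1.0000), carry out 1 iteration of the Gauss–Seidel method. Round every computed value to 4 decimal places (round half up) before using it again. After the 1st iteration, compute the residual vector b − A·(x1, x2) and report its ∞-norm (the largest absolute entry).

Iteration 1:
  x1 = (-4 - (-4)·-1.0000) / (7) = -1.1429
  x2 = (10 - (-3)·-1.1429) / (4) = 1.6428
Residual b − A·x = (10.5715, 0.0001); ∞-norm = 10.5715

10.5715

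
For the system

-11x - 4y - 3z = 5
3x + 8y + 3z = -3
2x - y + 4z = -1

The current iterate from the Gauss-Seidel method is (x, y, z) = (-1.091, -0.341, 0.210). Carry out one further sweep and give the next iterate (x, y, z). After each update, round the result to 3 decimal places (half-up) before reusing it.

One sweep:
  x = (5 - (-4)·-0.341 - (-3)·0.210) / (-11) = -0.388
  y = (-3 - (3)·-0.388 - (3)·0.210) / (8) = -0.308
  z = (-1 - (2)·-0.388 - (-1)·-0.308) / (4) = -0.133

(-0.388, -0.308, -0.133)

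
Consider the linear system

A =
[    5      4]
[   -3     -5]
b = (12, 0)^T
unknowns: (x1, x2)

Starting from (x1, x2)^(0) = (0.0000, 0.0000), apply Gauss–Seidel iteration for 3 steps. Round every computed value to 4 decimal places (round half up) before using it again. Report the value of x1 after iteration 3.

4.1050

Iteration 1:
  x1 = (12 - (4)·0.0000) / (5) = 2.4000
  x2 = (0 - (-3)·2.4000) / (-5) = -1.4400
Iteration 2:
  x1 = (12 - (4)·-1.4400) / (5) = 3.5520
  x2 = (0 - (-3)·3.5520) / (-5) = -2.1312
Iteration 3:
  x1 = (12 - (4)·-2.1312) / (5) = 4.1050
  x2 = (0 - (-3)·4.1050) / (-5) = -2.4630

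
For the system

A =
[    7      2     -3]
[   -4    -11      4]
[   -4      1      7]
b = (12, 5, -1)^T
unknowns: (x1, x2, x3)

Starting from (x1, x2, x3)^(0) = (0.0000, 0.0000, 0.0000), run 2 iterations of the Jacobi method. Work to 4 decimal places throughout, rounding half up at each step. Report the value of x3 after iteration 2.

Iteration 1:
  x1 = (12 - (2)·0.0000 - (-3)·0.0000) / (7) = 1.7143
  x2 = (5 - (-4)·0.0000 - (4)·0.0000) / (-11) = -0.4545
  x3 = (-1 - (-4)·0.0000 - (1)·0.0000) / (7) = -0.1429
Iteration 2:
  x1 = (12 - (2)·-0.4545 - (-3)·-0.1429) / (7) = 1.7829
  x2 = (5 - (-4)·1.7143 - (4)·-0.1429) / (-11) = -1.1299
  x3 = (-1 - (-4)·1.7143 - (1)·-0.4545) / (7) = 0.9017

0.9017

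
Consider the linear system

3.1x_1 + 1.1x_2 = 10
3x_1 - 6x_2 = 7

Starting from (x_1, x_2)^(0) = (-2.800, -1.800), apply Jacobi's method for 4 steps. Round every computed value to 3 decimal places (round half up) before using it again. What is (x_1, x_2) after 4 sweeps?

Iteration 1:
  x_1 = (10 - (1.1)·-1.800) / (3.1) = 3.865
  x_2 = (7 - (3)·-2.800) / (-6) = -2.567
Iteration 2:
  x_1 = (10 - (1.1)·-2.567) / (3.1) = 4.137
  x_2 = (7 - (3)·3.865) / (-6) = 0.766
Iteration 3:
  x_1 = (10 - (1.1)·0.766) / (3.1) = 2.954
  x_2 = (7 - (3)·4.137) / (-6) = 0.902
Iteration 4:
  x_1 = (10 - (1.1)·0.902) / (3.1) = 2.906
  x_2 = (7 - (3)·2.954) / (-6) = 0.310

(2.906, 0.310)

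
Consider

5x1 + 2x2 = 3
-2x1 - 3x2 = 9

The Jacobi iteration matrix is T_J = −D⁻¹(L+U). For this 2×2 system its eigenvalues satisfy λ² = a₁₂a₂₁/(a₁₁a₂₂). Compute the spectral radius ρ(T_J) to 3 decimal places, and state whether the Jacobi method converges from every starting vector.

a₁₂a₂₁/(a₁₁a₂₂) = (2)·(-2) / ((5)·(-3)) = 0.266667
ρ = √|0.266667| = √0.266667 = 0.516
ρ < 1, so Jacobi converges

0.516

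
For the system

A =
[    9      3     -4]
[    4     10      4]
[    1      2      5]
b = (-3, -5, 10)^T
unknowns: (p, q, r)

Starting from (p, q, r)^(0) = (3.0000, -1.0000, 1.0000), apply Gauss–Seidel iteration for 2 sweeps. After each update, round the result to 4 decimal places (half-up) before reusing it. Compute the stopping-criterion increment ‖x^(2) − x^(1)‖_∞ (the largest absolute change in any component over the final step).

Iteration 1:
  p = (-3 - (3)·-1.0000 - (-4)·1.0000) / (9) = 0.4444
  q = (-5 - (4)·0.4444 - (4)·1.0000) / (10) = -1.0778
  r = (10 - (1)·0.4444 - (2)·-1.0778) / (5) = 2.3422
Iteration 2:
  p = (-3 - (3)·-1.0778 - (-4)·2.3422) / (9) = 1.0669
  q = (-5 - (4)·1.0669 - (4)·2.3422) / (10) = -1.8636
  r = (10 - (1)·1.0669 - (2)·-1.8636) / (5) = 2.5321
Change: (0.6225, -0.7858, 0.1899) → max |·| = 0.7858

0.7858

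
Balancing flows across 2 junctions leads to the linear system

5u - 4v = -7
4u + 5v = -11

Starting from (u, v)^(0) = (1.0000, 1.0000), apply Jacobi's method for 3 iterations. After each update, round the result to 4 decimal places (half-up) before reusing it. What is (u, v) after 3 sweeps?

(-2.7760, 0.8400)

Iteration 1:
  u = (-7 - (-4)·1.0000) / (5) = -0.6000
  v = (-11 - (4)·1.0000) / (5) = -3.0000
Iteration 2:
  u = (-7 - (-4)·-3.0000) / (5) = -3.8000
  v = (-11 - (4)·-0.6000) / (5) = -1.7200
Iteration 3:
  u = (-7 - (-4)·-1.7200) / (5) = -2.7760
  v = (-11 - (4)·-3.8000) / (5) = 0.8400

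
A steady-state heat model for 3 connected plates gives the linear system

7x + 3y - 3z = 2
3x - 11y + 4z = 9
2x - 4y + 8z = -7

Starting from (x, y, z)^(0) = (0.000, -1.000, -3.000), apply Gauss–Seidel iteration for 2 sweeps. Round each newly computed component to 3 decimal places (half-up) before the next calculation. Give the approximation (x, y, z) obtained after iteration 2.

(0.414, -1.347, -1.652)

Iteration 1:
  x = (2 - (3)·-1.000 - (-3)·-3.000) / (7) = -0.571
  y = (9 - (3)·-0.571 - (4)·-3.000) / (-11) = -2.065
  z = (-7 - (2)·-0.571 - (-4)·-2.065) / (8) = -1.765
Iteration 2:
  x = (2 - (3)·-2.065 - (-3)·-1.765) / (7) = 0.414
  y = (9 - (3)·0.414 - (4)·-1.765) / (-11) = -1.347
  z = (-7 - (2)·0.414 - (-4)·-1.347) / (8) = -1.652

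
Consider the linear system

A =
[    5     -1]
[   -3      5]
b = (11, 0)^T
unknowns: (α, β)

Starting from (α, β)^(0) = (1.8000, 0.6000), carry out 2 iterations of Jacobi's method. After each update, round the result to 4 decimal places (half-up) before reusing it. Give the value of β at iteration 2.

Iteration 1:
  α = (11 - (-1)·0.6000) / (5) = 2.3200
  β = (0 - (-3)·1.8000) / (5) = 1.0800
Iteration 2:
  α = (11 - (-1)·1.0800) / (5) = 2.4160
  β = (0 - (-3)·2.3200) / (5) = 1.3920

1.3920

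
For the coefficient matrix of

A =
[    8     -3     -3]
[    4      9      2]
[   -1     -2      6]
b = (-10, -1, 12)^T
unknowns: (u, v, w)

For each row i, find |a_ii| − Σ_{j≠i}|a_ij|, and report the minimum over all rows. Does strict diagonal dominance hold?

row 1: |8| − (3+3) = 2
row 2: |9| − (4+2) = 3
row 3: |6| − (1+2) = 3
minimum over rows = 2 → strictly diagonally dominant (convergence guaranteed)

2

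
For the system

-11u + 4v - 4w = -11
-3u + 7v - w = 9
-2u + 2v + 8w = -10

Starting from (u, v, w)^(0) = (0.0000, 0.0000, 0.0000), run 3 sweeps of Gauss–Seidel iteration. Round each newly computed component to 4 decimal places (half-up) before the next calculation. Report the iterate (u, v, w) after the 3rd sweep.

Iteration 1:
  u = (-11 - (4)·0.0000 - (-4)·0.0000) / (-11) = 1.0000
  v = (9 - (-3)·1.0000 - (-1)·0.0000) / (7) = 1.7143
  w = (-10 - (-2)·1.0000 - (2)·1.7143) / (8) = -1.4286
Iteration 2:
  u = (-11 - (4)·1.7143 - (-4)·-1.4286) / (-11) = 2.1429
  v = (9 - (-3)·2.1429 - (-1)·-1.4286) / (7) = 2.0000
  w = (-10 - (-2)·2.1429 - (2)·2.0000) / (8) = -1.2143
Iteration 3:
  u = (-11 - (4)·2.0000 - (-4)·-1.2143) / (-11) = 2.1688
  v = (9 - (-3)·2.1688 - (-1)·-1.2143) / (7) = 2.0417
  w = (-10 - (-2)·2.1688 - (2)·2.0417) / (8) = -1.2182

(2.1688, 2.0417, -1.2182)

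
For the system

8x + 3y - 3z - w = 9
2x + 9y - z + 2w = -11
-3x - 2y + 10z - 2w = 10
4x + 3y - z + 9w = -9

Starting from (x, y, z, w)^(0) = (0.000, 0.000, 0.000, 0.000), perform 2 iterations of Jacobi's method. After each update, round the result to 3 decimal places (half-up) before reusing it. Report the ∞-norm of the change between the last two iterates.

0.708

Iteration 1:
  x = (9 - (3)·0.000 - (-3)·0.000 - (-1)·0.000) / (8) = 1.125
  y = (-11 - (2)·0.000 - (-1)·0.000 - (2)·0.000) / (9) = -1.222
  z = (10 - (-3)·0.000 - (-2)·0.000 - (-2)·0.000) / (10) = 1.000
  w = (-9 - (4)·0.000 - (3)·0.000 - (-1)·0.000) / (9) = -1.000
Iteration 2:
  x = (9 - (3)·-1.222 - (-3)·1.000 - (-1)·-1.000) / (8) = 1.833
  y = (-11 - (2)·1.125 - (-1)·1.000 - (2)·-1.000) / (9) = -1.139
  z = (10 - (-3)·1.125 - (-2)·-1.222 - (-2)·-1.000) / (10) = 0.893
  w = (-9 - (4)·1.125 - (3)·-1.222 - (-1)·1.000) / (9) = -0.982
Change: (0.708, 0.083, -0.107, 0.018) → max |·| = 0.708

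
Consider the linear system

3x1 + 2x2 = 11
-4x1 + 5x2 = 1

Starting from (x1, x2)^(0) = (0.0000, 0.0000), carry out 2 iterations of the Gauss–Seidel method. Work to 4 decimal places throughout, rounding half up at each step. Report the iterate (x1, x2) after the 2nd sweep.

Iteration 1:
  x1 = (11 - (2)·0.0000) / (3) = 3.6667
  x2 = (1 - (-4)·3.6667) / (5) = 3.1334
Iteration 2:
  x1 = (11 - (2)·3.1334) / (3) = 1.5777
  x2 = (1 - (-4)·1.5777) / (5) = 1.4622

(1.5777, 1.4622)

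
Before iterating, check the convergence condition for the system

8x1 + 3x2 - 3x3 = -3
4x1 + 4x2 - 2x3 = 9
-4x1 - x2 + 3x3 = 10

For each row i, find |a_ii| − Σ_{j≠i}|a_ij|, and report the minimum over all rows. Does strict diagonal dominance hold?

row 1: |8| − (3+3) = 2
row 2: |4| − (4+2) = -2
row 3: |3| − (4+1) = -2
minimum over rows = -2 → not strictly diagonally dominant

-2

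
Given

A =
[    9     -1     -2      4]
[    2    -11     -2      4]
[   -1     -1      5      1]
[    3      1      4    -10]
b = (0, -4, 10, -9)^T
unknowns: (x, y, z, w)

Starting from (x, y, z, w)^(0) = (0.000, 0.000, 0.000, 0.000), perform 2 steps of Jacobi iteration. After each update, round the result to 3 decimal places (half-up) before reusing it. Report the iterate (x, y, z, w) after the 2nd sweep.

Iteration 1:
  x = (0 - (-1)·0.000 - (-2)·0.000 - (4)·0.000) / (9) = 0.000
  y = (-4 - (2)·0.000 - (-2)·0.000 - (4)·0.000) / (-11) = 0.364
  z = (10 - (-1)·0.000 - (-1)·0.000 - (1)·0.000) / (5) = 2.000
  w = (-9 - (3)·0.000 - (1)·0.000 - (4)·0.000) / (-10) = 0.900
Iteration 2:
  x = (0 - (-1)·0.364 - (-2)·2.000 - (4)·0.900) / (9) = 0.085
  y = (-4 - (2)·0.000 - (-2)·2.000 - (4)·0.900) / (-11) = 0.327
  z = (10 - (-1)·0.000 - (-1)·0.364 - (1)·0.900) / (5) = 1.893
  w = (-9 - (3)·0.000 - (1)·0.364 - (4)·2.000) / (-10) = 1.736

(0.085, 0.327, 1.893, 1.736)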